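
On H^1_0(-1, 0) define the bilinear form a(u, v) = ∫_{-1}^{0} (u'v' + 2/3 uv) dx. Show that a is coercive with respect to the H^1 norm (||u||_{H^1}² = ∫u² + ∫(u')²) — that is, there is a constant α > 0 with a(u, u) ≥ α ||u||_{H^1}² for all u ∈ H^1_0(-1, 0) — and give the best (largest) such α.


α = (2/3 + π^2)/(1 + π^2)

Coercivity of a(·,·) on H^1_0(-1, 0) means a(u, u) ≥ α ||u||_{H^1}² for every u ∈ H^1_0.
The interval has length L = 1, and Poincaré/coercivity depend only on L. Here a(u, u) = ∫(u')² + (2/3)·∫u².
Here 0 < c = 2/3 < 1. The condition a(u,u) ≥ α||u||_{H^1}² reads (1−α)∫(u')² ≥ (α−c)∫u². Any admissible α is ≤ 1 (rapidly oscillating u have ∫u²/∫(u')² → 0), and α = 1 would force 0 ≥ (1−c)∫u², impossible since c < 1; so 1−α > 0. By the sharp Poincaré inequality on H^1_0 of an interval of length L, ∫(u')² ≥ (π/L)²∫u² with equality for the first sine mode sin(π(x−x₀)/L) (x₀ the left endpoint), so the inequality holds for all u iff (1−α)(π/L)² ≥ α − c, i.e. α ≤ ((π/L)² + c)/((π/L)² + 1) = (1 + c(L/π)²)/(1 + (L/π)²). With (π/L)² = π^2 and c = 2/3, the largest admissible constant is α = ((π/L)² + c)/((π/L)² + 1).
Simplifying, α = (2/3 + π^2)/(1 + π^2).


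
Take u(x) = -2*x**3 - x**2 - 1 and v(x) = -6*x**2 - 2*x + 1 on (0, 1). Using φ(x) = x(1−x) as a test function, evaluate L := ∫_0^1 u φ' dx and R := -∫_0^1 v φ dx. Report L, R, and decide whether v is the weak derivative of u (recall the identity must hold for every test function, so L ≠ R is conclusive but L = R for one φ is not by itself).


LHS = 7/15, RHS = 3/10. No, v is not the weak derivative of u.

u(x) = -2*x**3 - x**2 - 1, classical derivative u'(x) = -6*x**2 - 2*x.
φ(x) = x(1−x), so φ'(x) = 1 - 2*x.
Note φ(0) = φ(1) = 0, so the boundary term u·φ vanishes.
LHS = ∫_0^1 u(x) φ'(x) dx = ∫_0^1 (4*x^4 - x^2 + 2*x - 1) dx. Term by term:
  ∫_0^1 4*x^4 dx = 4/5;  ∫_0^1 -x^2 dx = -1/3;  ∫_0^1 2*x dx = 1;
  ∫_0^1 -1 dx = -1.
Sum: 4/5 − 1/3 + 1 − 1 = 7/15.
So LHS = 7/15.
∫_0^1 v(x) φ(x) dx = ∫_0^1 (6*x^4 - 4*x^3 - 3*x^2 + x) dx. Term by term:
  ∫_0^1 6*x^4 dx = 6/5;  ∫_0^1 -4*x^3 dx = -1;  ∫_0^1 -3*x^2 dx = -1;
  ∫_0^1 x dx = 1/2.
Sum: 6/5 − 1 − 1 + 1/2 = -3/10.
So RHS = -∫_0^1 v(x) φ(x) dx = 3/10.
LHS − RHS = 1/6 ≠ 0, so the identity fails.
(For a valid weak derivative the identity must hold for EVERY test function, in particular this one. The failure shows v is NOT the weak derivative of u.)
Correct weak derivative would be u'(x) = -6*x**2 - 2*x.


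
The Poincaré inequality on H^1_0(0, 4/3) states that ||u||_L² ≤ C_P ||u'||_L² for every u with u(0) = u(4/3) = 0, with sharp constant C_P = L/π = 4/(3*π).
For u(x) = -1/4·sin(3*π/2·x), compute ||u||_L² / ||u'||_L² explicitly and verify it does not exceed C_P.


||u||_L² / ||u'||_L² = 2/(3*π) < C_P = 4/(3*π).

u(x) = -1/4·sin(3*π/2·x), so u'(x) = -3*π*cos(3*π*x/2)/8.
Writing u(x) = A·sin(kπx/L) with A = -1/4 and k = 2, use ∫_0^L sin²(kπx/L) dx = L/2 and ∫_0^L cos²(kπx/L) dx = L/2.
u² = 1/16·sin²(3*π/2·x) and (u')² = 9*π^2/64·cos²(3*π/2·x), and each of sin², cos² integrates to L/2 = 2/3 over (0, 4/3).
∫_0^4/3 u² dx = 1/24, so ||u||_L² = sqrt(6)/12.
∫_0^4/3 (u')² dx = 3*π^2/32, so ||u'||_L² = sqrt(6)*π/8.
Ratio ||u||_L² / ||u'||_L² = 2/(3*π).
Sharp Poincaré constant on H^1_0(0, 4/3) is C_P = L/π = 4/(3*π), achieved by sin(3*π/4·x).
This is the k = 2 harmonic; the ratio L/(kπ) is strictly less than C_P = L/π, consistent with the sharp inequality ||u||_L² ≤ C_P ||u'||_L².


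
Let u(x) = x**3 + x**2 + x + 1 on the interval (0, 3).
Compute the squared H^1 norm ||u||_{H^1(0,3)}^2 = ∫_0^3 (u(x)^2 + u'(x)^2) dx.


||u||_{H^1}^2 = 56442/35

The H^1 norm (squared) on an interval (0, L) is
  ||u||_{H^1}^2 = ∫_0^L u(x)^2 dx + ∫_0^L u'(x)^2 dx.
Compute u'(x) = 3*x**2 + 2*x + 1.
Then u(x)^2 = x**6 + 2*x**5 + 3*x**4 + 4*x**3 + 3*x**2 + 2*x + 1 and u'(x)^2 = 9*x**4 + 12*x**3 + 10*x**2 + 4*x + 1.
Integrate each monomial from 0 to 3 using ∫_0^3 c·x^n dx = c·3^(n+1)/(n+1):
  ∫_0^3 u(x)^2 dx = ∫_0^3 (x^6 + 2*x^5 + 3*x^4 + 4*x^3 + 3*x^2 + 2*x + 1) dx. Term by term:
    ∫_0^3 x^6 dx = 2187/7;  ∫_0^3 2*x^5 dx = 243;  ∫_0^3 3*x^4 dx = 729/5;
    ∫_0^3 4*x^3 dx = 81;  ∫_0^3 3*x^2 dx = 27;  ∫_0^3 2*x dx = 9;
    ∫_0^3 1 dx = 3.
  Sum: 2187/7 + 243 + 729/5 + 81 + 27 + 9 + 3 = 28743/35.
  ∫_0^3 u'(x)^2 dx = ∫_0^3 (9*x^4 + 12*x^3 + 10*x^2 + 4*x + 1) dx. Term by term:
    ∫_0^3 9*x^4 dx = 2187/5;  ∫_0^3 12*x^3 dx = 243;  ∫_0^3 10*x^2 dx = 90;
    ∫_0^3 4*x dx = 18;  ∫_0^3 1 dx = 3.
  Sum: 2187/5 + 243 + 90 + 18 + 3 = 3957/5.
Adding: ||u||_{H^1}^2 = 28743/35 + 3957/5 = 56442/35.


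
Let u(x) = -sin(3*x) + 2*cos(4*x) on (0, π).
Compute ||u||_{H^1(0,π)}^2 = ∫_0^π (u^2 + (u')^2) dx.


||u||_{H^1(0,π)}^2 = 408/7 + 39*π

u'(x) = -8*sin(4*x) - 3*cos(3*x).
Expand u² and (u')² and integrate term by term on (0, π), using: for integers n ≥ 1, ∫_0^π sin²(nx) dx = ∫_0^π cos²(nx) dx = π/2; for n ≠ n', ∫_0^π sin(nx)sin(n'x) dx = ∫_0^π cos(nx)cos(n'x) dx = 0; and by product-to-sum, ∫_0^π sin(nx)cos(n'x) dx = ½∫_0^π [sin((n+n')x) + sin((n−n')x)] dx, which is 0 when n+n' is even and 2n/(n²−n'²) when n+n' is odd (it need not vanish on (0, π)).
  u² squared terms: (-1)²·∫sin(3x)² dx = 1·π/2 = π/2;  (2)²·∫cos(4x)² dx = 4·π/2 = 2*π.
  u² cross terms: 2·(-1)·(2)·∫sin(3x)·cos(4x) dx = -4·(-6/7) = 24/7.
  So ∫_0^π u² dx = π/2 + 2*π + 24/7 = 24/7 + 5*π/2.
  (u')² squared terms: (-8)²·∫sin(4x)² dx = 64·π/2 = 32*π;  (-3)²·∫cos(3x)² dx = 9·π/2 = 9*π/2.
  (u')² cross terms: 2·(-8)·(-3)·∫sin(4x)·cos(3x) dx = 48·(8/7) = 384/7.
  So ∫_0^π (u')² dx = 32*π + 9*π/2 + 384/7 = 384/7 + 73*π/2.
||u||_{H^1}^2 = (24/7 + 5*π/2) + (384/7 + 73*π/2) = 408/7 + 39*π.


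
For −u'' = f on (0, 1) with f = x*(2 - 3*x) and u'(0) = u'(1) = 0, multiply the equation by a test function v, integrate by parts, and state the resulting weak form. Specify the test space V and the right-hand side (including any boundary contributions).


V = H^1(0, 1) (no boundary constraint on v; u is determined up to an additive constant); weak form: ∫_0^1 u'v' dx = ∫_0^1 (x*(2 - 3*x)) v dx for all v ∈ V.

Multiply both sides by a test function v and integrate from 0 to 1:
  ∫_0^1 −u''(x) v(x) dx = ∫_0^1 f(x) v(x) dx.
Integrate the LHS by parts once:
  ∫_0^1 −u'' v dx = −[u'(x) v(x)]_0^1 + ∫_0^1 u'(x) v'(x) dx.
Thus ∫_0^1 u'(x) v'(x) dx = ∫_0^1 f(x) v(x) dx + [u'(x) v(x)]_0^1.
Choose V so that boundary terms are either known or forced to vanish.
u has homogeneous Neumann: u'(0) = u'(1) = 0. So [u' v]_0^1 = 0·v(1) − 0·v(0) = 0 for any v; take V = H^1(0, 1).
Weak formulation: find u (satisfying any essential BC) such that ∫_0^1 u'(x) v'(x) dx = ∫_0^1 f v dx for all v ∈ V (homogeneous Neumann, so boundary terms vanish).
Substituting f(x) = x*(2 - 3*x), the right-hand side is ∫_0^1 (x*(2 - 3*x)) v dx.
Compatibility check (pure Neumann): taking v ≡ 1 ∈ V gives 0 = ∫_0^1 f dx + (0) − (0), i.e. ∫_0^1 f dx must equal u'(0) − u'(1) = 0. Indeed ∫_0^1 (x*(2 - 3*x)) dx = 0, so the data are compatible. The solution is then unique only up to an additive constant (fix it e.g. by requiring ∫_0^1 u dx = 0).


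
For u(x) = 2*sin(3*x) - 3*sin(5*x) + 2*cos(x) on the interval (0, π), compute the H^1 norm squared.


||u||_{H^1(0,π)}^2 = 141*π

u'(x) = -2*sin(x) + 6*cos(3*x) - 15*cos(5*x).
Expand u² and (u')² and integrate term by term on (0, π), using: for integers n ≥ 1, ∫_0^π sin²(nx) dx = ∫_0^π cos²(nx) dx = π/2; for n ≠ n', ∫_0^π sin(nx)sin(n'x) dx = ∫_0^π cos(nx)cos(n'x) dx = 0; and by product-to-sum, ∫_0^π sin(nx)cos(n'x) dx = ½∫_0^π [sin((n+n')x) + sin((n−n')x)] dx, which is 0 when n+n' is even and 2n/(n²−n'²) when n+n' is odd (it need not vanish on (0, π)).
  u² squared terms: (-3)²·∫sin(5x)² dx = 9·π/2 = 9*π/2;  (2)²·∫cos(x)² dx = 4·π/2 = 2*π;  (2)²·∫sin(3x)² dx = 4·π/2 = 2*π.
  u² cross terms: 2·(-3)·(2)·∫sin(5x)·cos(x) dx = -12·(0) = 0;  2·(-3)·(2)·∫sin(5x)·sin(3x) dx = -12·(0) = 0;  2·(2)·(2)·∫cos(x)·sin(3x) dx = 8·(0) = 0.
  So ∫_0^π u² dx = 9*π/2 + 2*π + 2*π + 0 + 0 + 0 = 17*π/2.
  (u')² squared terms: (-15)²·∫cos(5x)² dx = 225·π/2 = 225*π/2;  (-2)²·∫sin(x)² dx = 4·π/2 = 2*π;  (6)²·∫cos(3x)² dx = 36·π/2 = 18*π.
  (u')² cross terms: 2·(-15)·(-2)·∫cos(5x)·sin(x) dx = 60·(0) = 0;  2·(-15)·(6)·∫cos(5x)·cos(3x) dx = -180·(0) = 0;  2·(-2)·(6)·∫sin(x)·cos(3x) dx = -24·(0) = 0.
  So ∫_0^π (u')² dx = 225*π/2 + 2*π + 18*π + 0 + 0 + 0 = 265*π/2.
||u||_{H^1}^2 = (17*π/2) + (265*π/2) = 141*π.


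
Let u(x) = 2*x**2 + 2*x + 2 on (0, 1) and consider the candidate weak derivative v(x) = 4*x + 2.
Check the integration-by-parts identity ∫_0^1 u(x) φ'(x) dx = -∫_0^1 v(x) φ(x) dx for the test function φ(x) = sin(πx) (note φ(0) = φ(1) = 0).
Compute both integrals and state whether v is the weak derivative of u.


LHS = -8/π, RHS = -8/π. Yes, v = u' weakly.

u(x) = 2*x**2 + 2*x + 2, classical derivative u'(x) = 4*x + 2.
φ(x) = sin(πx), so φ'(x) = π*cos(π*x).
Note φ(0) = φ(1) = 0, so the boundary term u·φ vanishes.
LHS = ∫_0^1 u(x) φ'(x) dx = ∫_0^1 (2*π*x^2*cos(π*x) + 2*π*x*cos(π*x) + 2*π*cos(π*x)) dx. Term by term:
  ∫_0^1 2*π*cos(π*x) dx = 0;  ∫_0^1 2*π*x*cos(π*x) dx = -4/π;  ∫_0^1 2*π*x^2*cos(π*x) dx = -4/π.
Sum: 0 − 4/π − 4/π = -8/π.
So LHS = -8/π.
∫_0^1 v(x) φ(x) dx = ∫_0^1 (4*x*sin(π*x) + 2*sin(π*x)) dx. Term by term:
  ∫_0^1 2*sin(π*x) dx = 4/π;  ∫_0^1 4*x*sin(π*x) dx = 4/π.
Sum: 4/π + 4/π = 8/π.
So RHS = -∫_0^1 v(x) φ(x) dx = -8/π.
LHS = RHS, so the identity holds for this test φ.
Moreover u is smooth here and v(x) = u'(x) = 4*x + 2 pointwise, so the identity holds for every test function. Hence v is the weak derivative of u.


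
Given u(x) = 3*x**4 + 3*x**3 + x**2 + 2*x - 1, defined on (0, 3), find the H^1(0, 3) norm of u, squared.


||u||_{H^1}^2 = 16972689/140

The H^1 norm (squared) on an interval (0, L) is
  ||u||_{H^1}^2 = ∫_0^L u(x)^2 dx + ∫_0^L u'(x)^2 dx.
Compute u'(x) = 12*x**3 + 9*x**2 + 2*x + 2.
Then u(x)^2 = 9*x**8 + 18*x**7 + 15*x**6 + 18*x**5 + 7*x**4 - 2*x**3 + 2*x**2 - 4*x + 1 and u'(x)^2 = 144*x**6 + 216*x**5 + 129*x**4 + 84*x**3 + 40*x**2 + 8*x + 4.
Integrate each monomial from 0 to 3 using ∫_0^3 c·x^n dx = c·3^(n+1)/(n+1):
  ∫_0^3 u(x)^2 dx = ∫_0^3 (9*x^8 + 18*x^7 + 15*x^6 + 18*x^5 + 7*x^4 - 2*x^3 + 2*x^2 - 4*x + 1) dx. Term by term:
    ∫_0^3 9*x^8 dx = 19683;  ∫_0^3 18*x^7 dx = 59049/4;  ∫_0^3 15*x^6 dx = 32805/7;
    ∫_0^3 18*x^5 dx = 2187;  ∫_0^3 7*x^4 dx = 1701/5;  ∫_0^3 -2*x^3 dx = -81/2;
    ∫_0^3 2*x^2 dx = 18;  ∫_0^3 -4*x dx = -18;  ∫_0^3 1 dx = 3.
  Sum: 19683 + 59049/4 + 32805/7 + 2187 + 1701/5 − 81/2 + 18 − 18 + 3 = 5826993/140.
  ∫_0^3 u'(x)^2 dx = ∫_0^3 (144*x^6 + 216*x^5 + 129*x^4 + 84*x^3 + 40*x^2 + 8*x + 4) dx. Term by term:
    ∫_0^3 144*x^6 dx = 314928/7;  ∫_0^3 216*x^5 dx = 26244;  ∫_0^3 129*x^4 dx = 31347/5;
    ∫_0^3 84*x^3 dx = 1701;  ∫_0^3 40*x^2 dx = 360;  ∫_0^3 8*x dx = 36;
    ∫_0^3 4 dx = 12.
  Sum: 314928/7 + 26244 + 31347/5 + 1701 + 360 + 36 + 12 = 2786424/35.
Adding: ||u||_{H^1}^2 = 5826993/140 + 2786424/35 = 16972689/140.


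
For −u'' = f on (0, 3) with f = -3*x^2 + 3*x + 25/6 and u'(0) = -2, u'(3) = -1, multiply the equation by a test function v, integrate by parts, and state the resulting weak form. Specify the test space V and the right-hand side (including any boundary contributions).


V = H^1(0, 3) (v unrestricted at boundary; u is determined up to an additive constant); weak form: ∫_0^3 u'v' dx = ∫_0^3 (-3*x^2 + 3*x + 25/6) v dx − v(3) + 2·v(0) for all v ∈ V.

Multiply both sides by a test function v and integrate from 0 to 3:
  ∫_0^3 −u''(x) v(x) dx = ∫_0^3 f(x) v(x) dx.
Integrate the LHS by parts once:
  ∫_0^3 −u'' v dx = −[u'(x) v(x)]_0^3 + ∫_0^3 u'(x) v'(x) dx.
Thus ∫_0^3 u'(x) v'(x) dx = ∫_0^3 f(x) v(x) dx + [u'(x) v(x)]_0^3.
Choose V so that boundary terms are either known or forced to vanish.
u has inhomogeneous Neumann u'(0) = -2, u'(3) = -1. [u' v]_0^3 = (-1)·v(3) − (-2)·v(0) = − v(3) + 2·v(0). Take V = H^1(0, 3); boundary term becomes part of RHS.
Weak formulation: find u (satisfying any essential BC) such that ∫_0^3 u'(x) v'(x) dx = ∫_0^3 f v dx − v(3) + 2·v(0) for all v ∈ V (Neumann data are natural BCs: they enter the RHS as boundary terms).
Substituting f(x) = -3*x^2 + 3*x + 25/6, the right-hand side is ∫_0^3 (-3*x^2 + 3*x + 25/6) v dx − v(3) + 2·v(0).
Compatibility check (pure Neumann): taking v ≡ 1 ∈ V gives 0 = ∫_0^3 f dx + (-1) − (-2), i.e. ∫_0^3 f dx must equal u'(0) − u'(3) = -1. Indeed ∫_0^3 (-3*x^2 + 3*x + 25/6) dx = -1, so the data are compatible. The solution is then unique only up to an additive constant (fix it e.g. by requiring ∫_0^3 u dx = 0).


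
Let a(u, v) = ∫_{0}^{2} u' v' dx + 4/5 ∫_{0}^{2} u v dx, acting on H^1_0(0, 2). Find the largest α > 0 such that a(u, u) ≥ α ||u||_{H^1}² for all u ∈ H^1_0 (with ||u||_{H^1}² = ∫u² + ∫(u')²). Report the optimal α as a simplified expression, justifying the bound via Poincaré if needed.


α = (16/5 + π^2)/(4 + π^2)

Coercivity of a(·,·) on H^1_0(0, 2) means a(u, u) ≥ α ||u||_{H^1}² for every u ∈ H^1_0.
The interval has length L = 2, and Poincaré/coercivity depend only on L. Here a(u, u) = ∫(u')² + (4/5)·∫u².
Here 0 < c = 4/5 < 1. The condition a(u,u) ≥ α||u||_{H^1}² reads (1−α)∫(u')² ≥ (α−c)∫u². Any admissible α is ≤ 1 (rapidly oscillating u have ∫u²/∫(u')² → 0), and α = 1 would force 0 ≥ (1−c)∫u², impossible since c < 1; so 1−α > 0. By the sharp Poincaré inequality on H^1_0 of an interval of length L, ∫(u')² ≥ (π/L)²∫u² with equality for the first sine mode sin(π(x−x₀)/L) (x₀ the left endpoint), so the inequality holds for all u iff (1−α)(π/L)² ≥ α − c, i.e. α ≤ ((π/L)² + c)/((π/L)² + 1) = (1 + c(L/π)²)/(1 + (L/π)²). With (π/L)² = π^2/4 and c = 4/5, the largest admissible constant is α = ((π/L)² + c)/((π/L)² + 1).
Simplifying, α = (16/5 + π^2)/(4 + π^2).


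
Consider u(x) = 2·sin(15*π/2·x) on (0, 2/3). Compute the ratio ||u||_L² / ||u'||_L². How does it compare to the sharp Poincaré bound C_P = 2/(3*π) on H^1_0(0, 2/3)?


||u||_L² / ||u'||_L² = 2/(15*π) < C_P = 2/(3*π).

u(x) = 2·sin(15*π/2·x), so u'(x) = 15*π*cos(15*π*x/2).
Writing u(x) = A·sin(kπx/L) with A = 2 and k = 5, use ∫_0^L sin²(kπx/L) dx = L/2 and ∫_0^L cos²(kπx/L) dx = L/2.
u² = 4·sin²(15*π/2·x) and (u')² = 225*π^2·cos²(15*π/2·x), and each of sin², cos² integrates to L/2 = 1/3 over (0, 2/3).
∫_0^2/3 u² dx = 4/3, so ||u||_L² = 2*sqrt(3)/3.
∫_0^2/3 (u')² dx = 75*π^2, so ||u'||_L² = 5*sqrt(3)*π.
Ratio ||u||_L² / ||u'||_L² = 2/(15*π).
Sharp Poincaré constant on H^1_0(0, 2/3) is C_P = L/π = 2/(3*π), achieved by sin(3*π/2·x).
This is the k = 5 harmonic; the ratio L/(kπ) is strictly less than C_P = L/π, consistent with the sharp inequality ||u||_L² ≤ C_P ||u'||_L².


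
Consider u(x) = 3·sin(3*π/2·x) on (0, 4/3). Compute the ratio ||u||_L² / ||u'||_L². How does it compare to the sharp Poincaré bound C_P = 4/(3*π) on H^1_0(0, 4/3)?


||u||_L² / ||u'||_L² = 2/(3*π) < C_P = 4/(3*π).

u(x) = 3·sin(3*π/2·x), so u'(x) = 9*π*cos(3*π*x/2)/2.
Writing u(x) = A·sin(kπx/L) with A = 3 and k = 2, use ∫_0^L sin²(kπx/L) dx = L/2 and ∫_0^L cos²(kπx/L) dx = L/2.
u² = 9·sin²(3*π/2·x) and (u')² = 81*π^2/4·cos²(3*π/2·x), and each of sin², cos² integrates to L/2 = 2/3 over (0, 4/3).
∫_0^4/3 u² dx = 6, so ||u||_L² = sqrt(6).
∫_0^4/3 (u')² dx = 27*π^2/2, so ||u'||_L² = 3*sqrt(6)*π/2.
Ratio ||u||_L² / ||u'||_L² = 2/(3*π).
Sharp Poincaré constant on H^1_0(0, 4/3) is C_P = L/π = 4/(3*π), achieved by sin(3*π/4·x).
This is the k = 2 harmonic; the ratio L/(kπ) is strictly less than C_P = L/π, consistent with the sharp inequality ||u||_L² ≤ C_P ||u'||_L².


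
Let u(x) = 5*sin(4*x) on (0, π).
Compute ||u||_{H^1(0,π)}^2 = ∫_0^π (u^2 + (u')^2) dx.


||u||_{H^1(0,π)}^2 = 425*π/2

u'(x) = 20*cos(4*x).
Expand u² and (u')² and integrate term by term on (0, π), using: for integers n ≥ 1, ∫_0^π sin²(nx) dx = ∫_0^π cos²(nx) dx = π/2; for n ≠ n', ∫_0^π sin(nx)sin(n'x) dx = ∫_0^π cos(nx)cos(n'x) dx = 0; and by product-to-sum, ∫_0^π sin(nx)cos(n'x) dx = ½∫_0^π [sin((n+n')x) + sin((n−n')x)] dx, which is 0 when n+n' is even and 2n/(n²−n'²) when n+n' is odd (it need not vanish on (0, π)).
  u² squared terms: (5)²·∫sin(4x)² dx = 25·π/2 = 25*π/2.
  So ∫_0^π u² dx = 25*π/2.
  (u')² squared terms: (20)²·∫cos(4x)² dx = 400·π/2 = 200*π.
  So ∫_0^π (u')² dx = 200*π.
||u||_{H^1}^2 = (25*π/2) + (200*π) = 425*π/2.


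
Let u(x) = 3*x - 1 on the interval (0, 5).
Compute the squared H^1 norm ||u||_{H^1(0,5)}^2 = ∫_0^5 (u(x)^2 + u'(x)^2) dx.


||u||_{H^1}^2 = 350

The H^1 norm (squared) on an interval (0, L) is
  ||u||_{H^1}^2 = ∫_0^L u(x)^2 dx + ∫_0^L u'(x)^2 dx.
Compute u'(x) = 3.
Then u(x)^2 = 9*x**2 - 6*x + 1 and u'(x)^2 = 9.
Integrate each monomial from 0 to 5 using ∫_0^5 c·x^n dx = c·5^(n+1)/(n+1):
  ∫_0^5 u(x)^2 dx = ∫_0^5 (9*x^2 - 6*x + 1) dx. Term by term:
    ∫_0^5 9*x^2 dx = 375;  ∫_0^5 -6*x dx = -75;  ∫_0^5 1 dx = 5.
  Sum: 375 − 75 + 5 = 305.
  ∫_0^5 u'(x)^2 dx = ∫_0^5 (9) dx. Term by term:
    ∫_0^5 9 dx = 45.
Adding: ||u||_{H^1}^2 = 305 + 45 = 350.


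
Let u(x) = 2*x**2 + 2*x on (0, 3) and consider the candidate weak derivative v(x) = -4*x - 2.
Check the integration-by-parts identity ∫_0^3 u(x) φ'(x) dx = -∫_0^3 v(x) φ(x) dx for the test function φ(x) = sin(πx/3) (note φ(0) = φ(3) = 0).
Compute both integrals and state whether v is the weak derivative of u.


LHS = -48/π, RHS = 48/π. No, v is not the weak derivative of u.

u(x) = 2*x**2 + 2*x, classical derivative u'(x) = 4*x + 2.
φ(x) = sin(πx/3), so φ'(x) = π*cos(π*x/3)/3.
Note φ(0) = φ(3) = 0, so the boundary term u·φ vanishes.
LHS = ∫_0^3 u(x) φ'(x) dx = ∫_0^3 (2*π*x^2*cos(π*x/3)/3 + 2*π*x*cos(π*x/3)/3) dx. Term by term:
  ∫_0^3 2*π*x*cos(π*x/3)/3 dx = -12/π;  ∫_0^3 2*π*x^2*cos(π*x/3)/3 dx = -36/π.
Sum: -12/π − 36/π = -48/π.
So LHS = -48/π.
∫_0^3 v(x) φ(x) dx = ∫_0^3 (-4*x*sin(π*x/3) - 2*sin(π*x/3)) dx. Term by term:
  ∫_0^3 -2*sin(π*x/3) dx = -12/π;  ∫_0^3 -4*x*sin(π*x/3) dx = -36/π.
Sum: -12/π − 36/π = -48/π.
So RHS = -∫_0^3 v(x) φ(x) dx = 48/π.
LHS − RHS = -96/π ≠ 0, so the identity fails.
(For a valid weak derivative the identity must hold for EVERY test function, in particular this one. The failure shows v is NOT the weak derivative of u.)
Correct weak derivative would be u'(x) = 4*x + 2.


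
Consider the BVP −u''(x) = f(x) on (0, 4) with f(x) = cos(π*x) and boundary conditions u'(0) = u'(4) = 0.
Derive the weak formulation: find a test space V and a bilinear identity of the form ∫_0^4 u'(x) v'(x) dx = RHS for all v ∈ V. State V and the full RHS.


V = H^1(0, 4) (no boundary constraint on v; u is determined up to an additive constant); weak form: ∫_0^4 u'v' dx = ∫_0^4 (cos(π*x)) v dx for all v ∈ V.

Multiply both sides by a test function v and integrate from 0 to 4:
  ∫_0^4 −u''(x) v(x) dx = ∫_0^4 f(x) v(x) dx.
Integrate the LHS by parts once:
  ∫_0^4 −u'' v dx = −[u'(x) v(x)]_0^4 + ∫_0^4 u'(x) v'(x) dx.
Thus ∫_0^4 u'(x) v'(x) dx = ∫_0^4 f(x) v(x) dx + [u'(x) v(x)]_0^4.
Choose V so that boundary terms are either known or forced to vanish.
u has homogeneous Neumann: u'(0) = u'(4) = 0. So [u' v]_0^4 = 0·v(4) − 0·v(0) = 0 for any v; take V = H^1(0, 4).
Weak formulation: find u (satisfying any essential BC) such that ∫_0^4 u'(x) v'(x) dx = ∫_0^4 f v dx for all v ∈ V (homogeneous Neumann, so boundary terms vanish).
Substituting f(x) = cos(π*x), the right-hand side is ∫_0^4 (cos(π*x)) v dx.
Compatibility check (pure Neumann): taking v ≡ 1 ∈ V gives 0 = ∫_0^4 f dx + (0) − (0), i.e. ∫_0^4 f dx must equal u'(0) − u'(4) = 0. Indeed ∫_0^4 (cos(π*x)) dx = 0, so the data are compatible. The solution is then unique only up to an additive constant (fix it e.g. by requiring ∫_0^4 u dx = 0).


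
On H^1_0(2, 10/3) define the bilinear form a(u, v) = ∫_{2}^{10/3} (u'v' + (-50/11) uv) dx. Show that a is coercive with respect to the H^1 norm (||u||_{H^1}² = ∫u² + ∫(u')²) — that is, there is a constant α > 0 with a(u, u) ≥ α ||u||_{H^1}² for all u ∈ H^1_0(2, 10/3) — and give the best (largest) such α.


α = (-800 + 99*π^2)/(11*(16 + 9*π^2))

Coercivity of a(·,·) on H^1_0(2, 10/3) means a(u, u) ≥ α ||u||_{H^1}² for every u ∈ H^1_0.
The interval has length L = 4/3, and Poincaré/coercivity depend only on L. Here a(u, u) = ∫(u')² + (-50/11)·∫u².
Here c = -50/11 < 0 with |c| < (π/L)² = 9*π^2/16, so coercivity still holds. The condition a(u,u) ≥ α||u||_{H^1}² reads (1−α)∫(u')² ≥ (α−c)∫u². Any admissible α is ≤ 1 (rapidly oscillating u have ∫u²/∫(u')² → 0), and α = 1 would force 0 ≥ (1−c)∫u², impossible since c < 1; so 1−α > 0. By the sharp Poincaré inequality on H^1_0 of an interval of length L, ∫(u')² ≥ (π/L)²∫u² with equality for the first sine mode sin(π(x−x₀)/L) (x₀ the left endpoint), so the inequality holds for all u iff (1−α)(π/L)² ≥ α − c, i.e. α ≤ ((π/L)² + c)/((π/L)² + 1) = (1 + c(L/π)²)/(1 + (L/π)²). (Direct route, valid since c ≤ 0: Poincaré gives c∫u² ≥ c(L/π)²∫(u')², so a(u,u) ≥ (1 + c(L/π)²)∫(u')², while ||u||_{H^1}² ≤ (1 + (L/π)²)∫(u')²; dividing yields the same α.) With (π/L)² = 9*π^2/16 and c = -50/11, the largest admissible constant is α = ((π/L)² + c)/((π/L)² + 1).
Simplifying, α = (-800 + 99*π^2)/(11*(16 + 9*π^2)).


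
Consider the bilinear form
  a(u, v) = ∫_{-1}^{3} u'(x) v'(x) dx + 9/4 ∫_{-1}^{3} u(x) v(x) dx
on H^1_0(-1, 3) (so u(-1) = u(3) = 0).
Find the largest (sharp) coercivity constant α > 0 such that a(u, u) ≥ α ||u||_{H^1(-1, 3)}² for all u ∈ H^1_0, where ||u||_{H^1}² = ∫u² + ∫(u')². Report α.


α = 1

Coercivity of a(·,·) on H^1_0(-1, 3) means a(u, u) ≥ α ||u||_{H^1}² for every u ∈ H^1_0.
The interval has length L = 4, and Poincaré/coercivity depend only on L. Here a(u, u) = ∫(u')² + (9/4)·∫u².
Here c = 9/4 ≥ 1, so a(u,u) = ∫(u')² + c∫u² ≥ ∫(u')² + ∫u² = ||u||_{H^1}², i.e. α = 1 works. No larger α is possible: a(u,u) ≥ α||u||_{H^1}² means (1−α)∫(u')² ≥ (α−c)∫u², and for the modes u_n = sin(nπ(x−x₀)/L) (x₀ the left endpoint) one has ∫u_n²/∫(u_n')² = (L/(nπ))² → 0, so a(u_n,u_n)/||u_n||_{H^1}² → 1. Hence the optimal constant is α = 1.
Therefore α = 1.


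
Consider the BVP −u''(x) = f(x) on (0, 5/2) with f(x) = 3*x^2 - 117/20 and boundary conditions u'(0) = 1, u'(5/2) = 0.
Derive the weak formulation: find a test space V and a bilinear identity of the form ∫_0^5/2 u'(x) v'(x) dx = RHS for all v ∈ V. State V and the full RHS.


V = H^1(0, 5/2) (v unrestricted at boundary; u is determined up to an additive constant); weak form: ∫_0^5/2 u'v' dx = ∫_0^5/2 (3*x^2 - 117/20) v dx − v(0) for all v ∈ V.

Multiply both sides by a test function v and integrate from 0 to 5/2:
  ∫_0^5/2 −u''(x) v(x) dx = ∫_0^5/2 f(x) v(x) dx.
Integrate the LHS by parts once:
  ∫_0^5/2 −u'' v dx = −[u'(x) v(x)]_0^5/2 + ∫_0^5/2 u'(x) v'(x) dx.
Thus ∫_0^5/2 u'(x) v'(x) dx = ∫_0^5/2 f(x) v(x) dx + [u'(x) v(x)]_0^5/2.
Choose V so that boundary terms are either known or forced to vanish.
u has inhomogeneous Neumann u'(0) = 1, u'(5/2) = 0. [u' v]_0^5/2 = (0)·v(5/2) − (1)·v(0) = − v(0). Take V = H^1(0, 5/2); boundary term becomes part of RHS.
Weak formulation: find u (satisfying any essential BC) such that ∫_0^5/2 u'(x) v'(x) dx = ∫_0^5/2 f v dx − v(0) for all v ∈ V (Neumann data are natural BCs: they enter the RHS as boundary terms).
Substituting f(x) = 3*x^2 - 117/20, the right-hand side is ∫_0^5/2 (3*x^2 - 117/20) v dx − v(0).
Compatibility check (pure Neumann): taking v ≡ 1 ∈ V gives 0 = ∫_0^5/2 f dx + (0) − (1), i.e. ∫_0^5/2 f dx must equal u'(0) − u'(5/2) = 1. Indeed ∫_0^5/2 (3*x^2 - 117/20) dx = 1, so the data are compatible. The solution is then unique only up to an additive constant (fix it e.g. by requiring ∫_0^5/2 u dx = 0).


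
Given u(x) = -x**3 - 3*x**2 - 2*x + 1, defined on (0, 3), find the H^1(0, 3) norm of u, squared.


||u||_{H^1}^2 = 249279/70

The H^1 norm (squared) on an interval (0, L) is
  ||u||_{H^1}^2 = ∫_0^L u(x)^2 dx + ∫_0^L u'(x)^2 dx.
Compute u'(x) = -3*x**2 - 6*x - 2.
Then u(x)^2 = x**6 + 6*x**5 + 13*x**4 + 10*x**3 - 2*x**2 - 4*x + 1 and u'(x)^2 = 9*x**4 + 36*x**3 + 48*x**2 + 24*x + 4.
Integrate each monomial from 0 to 3 using ∫_0^3 c·x^n dx = c·3^(n+1)/(n+1):
  ∫_0^3 u(x)^2 dx = ∫_0^3 (x^6 + 6*x^5 + 13*x^4 + 10*x^3 - 2*x^2 - 4*x + 1) dx. Term by term:
    ∫_0^3 x^6 dx = 2187/7;  ∫_0^3 6*x^5 dx = 729;  ∫_0^3 13*x^4 dx = 3159/5;
    ∫_0^3 10*x^3 dx = 405/2;  ∫_0^3 -2*x^2 dx = -18;  ∫_0^3 -4*x dx = -18;
    ∫_0^3 1 dx = 3.
  Sum: 2187/7 + 729 + 3159/5 + 405/2 − 18 − 18 + 3 = 128991/70.
  ∫_0^3 u'(x)^2 dx = ∫_0^3 (9*x^4 + 36*x^3 + 48*x^2 + 24*x + 4) dx. Term by term:
    ∫_0^3 9*x^4 dx = 2187/5;  ∫_0^3 36*x^3 dx = 729;  ∫_0^3 48*x^2 dx = 432;
    ∫_0^3 24*x dx = 108;  ∫_0^3 4 dx = 12.
  Sum: 2187/5 + 729 + 432 + 108 + 12 = 8592/5.
Adding: ||u||_{H^1}^2 = 128991/70 + 8592/5 = 249279/70.


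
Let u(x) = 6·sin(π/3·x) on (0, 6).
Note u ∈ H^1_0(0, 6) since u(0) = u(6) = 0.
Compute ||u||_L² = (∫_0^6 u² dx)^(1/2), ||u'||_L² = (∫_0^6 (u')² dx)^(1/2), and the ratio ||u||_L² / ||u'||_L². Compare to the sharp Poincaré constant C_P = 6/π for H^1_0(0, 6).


||u||_L² / ||u'||_L² = 3/π < C_P = 6/π.

u(x) = 6·sin(π/3·x), so u'(x) = 2*π*cos(π*x/3).
Writing u(x) = A·sin(kπx/L) with A = 6 and k = 2, use ∫_0^L sin²(kπx/L) dx = L/2 and ∫_0^L cos²(kπx/L) dx = L/2.
u² = 36·sin²(π/3·x) and (u')² = 4*π^2·cos²(π/3·x), and each of sin², cos² integrates to L/2 = 3 over (0, 6).
∫_0^6 u² dx = 108, so ||u||_L² = 6*sqrt(3).
∫_0^6 (u')² dx = 12*π^2, so ||u'||_L² = 2*sqrt(3)*π.
Ratio ||u||_L² / ||u'||_L² = 3/π.
Sharp Poincaré constant on H^1_0(0, 6) is C_P = L/π = 6/π, achieved by sin(π/6·x).
This is the k = 2 harmonic; the ratio L/(kπ) is strictly less than C_P = L/π, consistent with the sharp inequality ||u||_L² ≤ C_P ||u'||_L².


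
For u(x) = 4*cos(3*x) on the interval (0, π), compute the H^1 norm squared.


||u||_{H^1(0,π)}^2 = 80*π

u'(x) = -12*sin(3*x).
Expand u² and (u')² and integrate term by term on (0, π), using: for integers n ≥ 1, ∫_0^π sin²(nx) dx = ∫_0^π cos²(nx) dx = π/2; for n ≠ n', ∫_0^π sin(nx)sin(n'x) dx = ∫_0^π cos(nx)cos(n'x) dx = 0; and by product-to-sum, ∫_0^π sin(nx)cos(n'x) dx = ½∫_0^π [sin((n+n')x) + sin((n−n')x)] dx, which is 0 when n+n' is even and 2n/(n²−n'²) when n+n' is odd (it need not vanish on (0, π)).
  u² squared terms: (4)²·∫cos(3x)² dx = 16·π/2 = 8*π.
  So ∫_0^π u² dx = 8*π.
  (u')² squared terms: (-12)²·∫sin(3x)² dx = 144·π/2 = 72*π.
  So ∫_0^π (u')² dx = 72*π.
||u||_{H^1}^2 = (8*π) + (72*π) = 80*π.


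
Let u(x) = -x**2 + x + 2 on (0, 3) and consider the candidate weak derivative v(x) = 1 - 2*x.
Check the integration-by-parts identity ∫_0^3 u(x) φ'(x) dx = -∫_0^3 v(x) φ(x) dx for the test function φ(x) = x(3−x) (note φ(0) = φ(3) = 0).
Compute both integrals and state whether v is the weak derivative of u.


LHS = 9, RHS = 9. Yes, v = u' weakly.

u(x) = -x**2 + x + 2, classical derivative u'(x) = 1 - 2*x.
φ(x) = x(3−x), so φ'(x) = 3 - 2*x.
Note φ(0) = φ(3) = 0, so the boundary term u·φ vanishes.
LHS = ∫_0^3 u(x) φ'(x) dx = ∫_0^3 (2*x^3 - 5*x^2 - x + 6) dx. Term by term:
  ∫_0^3 2*x^3 dx = 81/2;  ∫_0^3 -5*x^2 dx = -45;  ∫_0^3 -x dx = -9/2;
  ∫_0^3 6 dx = 18.
Sum: 81/2 − 45 − 9/2 + 18 = 9.
So LHS = 9.
∫_0^3 v(x) φ(x) dx = ∫_0^3 (2*x^3 - 7*x^2 + 3*x) dx. Term by term:
  ∫_0^3 2*x^3 dx = 81/2;  ∫_0^3 -7*x^2 dx = -63;  ∫_0^3 3*x dx = 27/2.
Sum: 81/2 − 63 + 27/2 = -9.
So RHS = -∫_0^3 v(x) φ(x) dx = 9.
LHS = RHS, so the identity holds for this test φ.
Moreover u is smooth here and v(x) = u'(x) = 1 - 2*x pointwise, so the identity holds for every test function. Hence v is the weak derivative of u.


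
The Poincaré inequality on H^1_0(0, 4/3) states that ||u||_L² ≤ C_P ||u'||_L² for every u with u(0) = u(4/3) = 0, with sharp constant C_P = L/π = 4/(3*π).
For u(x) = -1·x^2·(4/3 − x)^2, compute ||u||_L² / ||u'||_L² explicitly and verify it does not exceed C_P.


||u||_L² / ||u'||_L² = 2*sqrt(3)/9 < C_P = 4/(3*π).

u(x) = -1·x^2·(4/3 − x)^2, so u'(x) = 4*x*(-9*x^2 + 18*x - 8)/9.
u(x) = -1·x^2·(4/3 − x)^2 vanishes at x = 0 and x = 4/3, so u ∈ H^1_0(0, 4/3). Differentiate via the product rule and integrate the resulting polynomials term by term.
  ∫_0^4/3 u² dx = ∫_0^4/3 (x^8 - 16*x^7/3 + 32*x^6/3 - 256*x^5/27 + 256*x^4/81) dx. Term by term:
    ∫_0^4/3 x^8 dx = 262144/177147;  ∫_0^4/3 -16*x^7/3 dx = -131072/19683;  ∫_0^4/3 32*x^6/3 dx = 524288/45927;
    ∫_0^4/3 -256*x^5/27 dx = -524288/59049;  ∫_0^4/3 256*x^4/81 dx = 262144/98415.
  Sum: 262144/177147 − 131072/19683 + 524288/45927 − 524288/59049 + 262144/98415 = 131072/6200145.
  ∫_0^4/3 (u')² dx = ∫_0^4/3 (16*x^6 - 64*x^5 + 832*x^4/9 - 512*x^3/9 + 1024*x^2/81) dx. Term by term:
    ∫_0^4/3 16*x^6 dx = 262144/15309;  ∫_0^4/3 -64*x^5 dx = -131072/2187;  ∫_0^4/3 832*x^4/9 dx = 851968/10935;
    ∫_0^4/3 -512*x^3/9 dx = -32768/729;  ∫_0^4/3 1024*x^2/81 dx = 65536/6561.
  Sum: 262144/15309 − 131072/2187 + 851968/10935 − 32768/729 + 65536/6561 = 32768/229635.
∫_0^4/3 u² dx = 131072/6200145, so ||u||_L² = 256*sqrt(210)/25515.
∫_0^4/3 (u')² dx = 32768/229635, so ||u'||_L² = 128*sqrt(70)/2835.
Ratio ||u||_L² / ||u'||_L² = 2*sqrt(3)/9.
Sharp Poincaré constant on H^1_0(0, 4/3) is C_P = L/π = 4/(3*π), achieved by sin(3*π/4·x).
A polynomial bump cannot attain the sharp Poincaré constant (only the first sine eigenfunction does), so the ratio is strictly less than C_P, consistent with ||u||_L² ≤ C_P ||u'||_L².


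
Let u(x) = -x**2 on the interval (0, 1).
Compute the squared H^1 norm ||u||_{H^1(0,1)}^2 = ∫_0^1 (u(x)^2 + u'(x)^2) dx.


||u||_{H^1}^2 = 23/15

The H^1 norm (squared) on an interval (0, L) is
  ||u||_{H^1}^2 = ∫_0^L u(x)^2 dx + ∫_0^L u'(x)^2 dx.
Compute u'(x) = -2*x.
Then u(x)^2 = x**4 and u'(x)^2 = 4*x**2.
Integrate each monomial from 0 to 1 using ∫_0^1 c·x^n dx = c·1^(n+1)/(n+1):
  ∫_0^1 u(x)^2 dx = ∫_0^1 (x^4) dx. Term by term:
    ∫_0^1 x^4 dx = 1/5.
  ∫_0^1 u'(x)^2 dx = ∫_0^1 (4*x^2) dx. Term by term:
    ∫_0^1 4*x^2 dx = 4/3.
Adding: ||u||_{H^1}^2 = 1/5 + 4/3 = 23/15.


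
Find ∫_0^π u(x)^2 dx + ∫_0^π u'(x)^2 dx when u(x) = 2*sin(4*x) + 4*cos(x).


||u||_{H^1(0,π)}^2 = 256/15 + 50*π

u'(x) = -4*sin(x) + 8*cos(4*x).
Expand u² and (u')² and integrate term by term on (0, π), using: for integers n ≥ 1, ∫_0^π sin²(nx) dx = ∫_0^π cos²(nx) dx = π/2; for n ≠ n', ∫_0^π sin(nx)sin(n'x) dx = ∫_0^π cos(nx)cos(n'x) dx = 0; and by product-to-sum, ∫_0^π sin(nx)cos(n'x) dx = ½∫_0^π [sin((n+n')x) + sin((n−n')x)] dx, which is 0 when n+n' is even and 2n/(n²−n'²) when n+n' is odd (it need not vanish on (0, π)).
  u² squared terms: (2)²·∫sin(4x)² dx = 4·π/2 = 2*π;  (4)²·∫cos(x)² dx = 16·π/2 = 8*π.
  u² cross terms: 2·(2)·(4)·∫sin(4x)·cos(x) dx = 16·(8/15) = 128/15.
  So ∫_0^π u² dx = 2*π + 8*π + 128/15 = 128/15 + 10*π.
  (u')² squared terms: (-4)²·∫sin(x)² dx = 16·π/2 = 8*π;  (8)²·∫cos(4x)² dx = 64·π/2 = 32*π.
  (u')² cross terms: 2·(-4)·(8)·∫sin(x)·cos(4x) dx = -64·(-2/15) = 128/15.
  So ∫_0^π (u')² dx = 8*π + 32*π + 128/15 = 128/15 + 40*π.
||u||_{H^1}^2 = (128/15 + 10*π) + (128/15 + 40*π) = 256/15 + 50*π.


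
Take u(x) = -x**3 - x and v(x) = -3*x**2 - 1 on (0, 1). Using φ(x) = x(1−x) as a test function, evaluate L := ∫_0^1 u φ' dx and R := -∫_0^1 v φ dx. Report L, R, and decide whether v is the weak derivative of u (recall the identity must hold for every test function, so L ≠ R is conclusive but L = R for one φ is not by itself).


LHS = 19/60, RHS = 19/60. Yes, v = u' weakly.

u(x) = -x**3 - x, classical derivative u'(x) = -3*x**2 - 1.
φ(x) = x(1−x), so φ'(x) = 1 - 2*x.
Note φ(0) = φ(1) = 0, so the boundary term u·φ vanishes.
LHS = ∫_0^1 u(x) φ'(x) dx = ∫_0^1 (2*x^4 - x^3 + 2*x^2 - x) dx. Term by term:
  ∫_0^1 2*x^4 dx = 2/5;  ∫_0^1 -x^3 dx = -1/4;  ∫_0^1 2*x^2 dx = 2/3;
  ∫_0^1 -x dx = -1/2.
Sum: 2/5 − 1/4 + 2/3 − 1/2 = 19/60.
So LHS = 19/60.
∫_0^1 v(x) φ(x) dx = ∫_0^1 (3*x^4 - 3*x^3 + x^2 - x) dx. Term by term:
  ∫_0^1 3*x^4 dx = 3/5;  ∫_0^1 -3*x^3 dx = -3/4;  ∫_0^1 x^2 dx = 1/3;
  ∫_0^1 -x dx = -1/2.
Sum: 3/5 − 3/4 + 1/3 − 1/2 = -19/60.
So RHS = -∫_0^1 v(x) φ(x) dx = 19/60.
LHS = RHS, so the identity holds for this test φ.
Moreover u is smooth here and v(x) = u'(x) = -3*x**2 - 1 pointwise, so the identity holds for every test function. Hence v is the weak derivative of u.


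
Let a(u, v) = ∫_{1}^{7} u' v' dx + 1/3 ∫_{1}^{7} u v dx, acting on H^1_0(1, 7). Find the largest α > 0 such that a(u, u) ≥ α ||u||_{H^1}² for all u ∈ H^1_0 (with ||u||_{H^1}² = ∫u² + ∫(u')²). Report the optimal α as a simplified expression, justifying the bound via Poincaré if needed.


α = (π^2 + 12)/(π^2 + 36)

Coercivity of a(·,·) on H^1_0(1, 7) means a(u, u) ≥ α ||u||_{H^1}² for every u ∈ H^1_0.
The interval has length L = 6, and Poincaré/coercivity depend only on L. Here a(u, u) = ∫(u')² + (1/3)·∫u².
Here 0 < c = 1/3 < 1. The condition a(u,u) ≥ α||u||_{H^1}² reads (1−α)∫(u')² ≥ (α−c)∫u². Any admissible α is ≤ 1 (rapidly oscillating u have ∫u²/∫(u')² → 0), and α = 1 would force 0 ≥ (1−c)∫u², impossible since c < 1; so 1−α > 0. By the sharp Poincaré inequality on H^1_0 of an interval of length L, ∫(u')² ≥ (π/L)²∫u² with equality for the first sine mode sin(π(x−x₀)/L) (x₀ the left endpoint), so the inequality holds for all u iff (1−α)(π/L)² ≥ α − c, i.e. α ≤ ((π/L)² + c)/((π/L)² + 1) = (1 + c(L/π)²)/(1 + (L/π)²). With (π/L)² = π^2/36 and c = 1/3, the largest admissible constant is α = ((π/L)² + c)/((π/L)² + 1).
Simplifying, α = (π^2 + 12)/(π^2 + 36).


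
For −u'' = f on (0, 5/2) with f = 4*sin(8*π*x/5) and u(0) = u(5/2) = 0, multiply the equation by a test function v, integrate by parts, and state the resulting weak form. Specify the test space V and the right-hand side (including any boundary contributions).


V = H^1_0(0, 5/2) (so v(0) = v(5/2) = 0); weak form: ∫_0^5/2 u'v' dx = ∫_0^5/2 (4*sin(8*π*x/5)) v dx for all v ∈ V.

Multiply both sides by a test function v and integrate from 0 to 5/2:
  ∫_0^5/2 −u''(x) v(x) dx = ∫_0^5/2 f(x) v(x) dx.
Integrate the LHS by parts once:
  ∫_0^5/2 −u'' v dx = −[u'(x) v(x)]_0^5/2 + ∫_0^5/2 u'(x) v'(x) dx.
Thus ∫_0^5/2 u'(x) v'(x) dx = ∫_0^5/2 f(x) v(x) dx + [u'(x) v(x)]_0^5/2.
Choose V so that boundary terms are either known or forced to vanish.
u is Dirichlet: u(0) = u(5/2) = 0. Let V = H^1_0(0, 5/2); then v(0) = v(5/2) = 0, and [u' v]_0^5/2 = 0.
Weak formulation: find u (satisfying any essential BC) such that ∫_0^5/2 u'(x) v'(x) dx = ∫_0^5/2 f v dx for all v ∈ V.
Substituting f(x) = 4*sin(8*π*x/5), the right-hand side is ∫_0^5/2 (4*sin(8*π*x/5)) v dx.


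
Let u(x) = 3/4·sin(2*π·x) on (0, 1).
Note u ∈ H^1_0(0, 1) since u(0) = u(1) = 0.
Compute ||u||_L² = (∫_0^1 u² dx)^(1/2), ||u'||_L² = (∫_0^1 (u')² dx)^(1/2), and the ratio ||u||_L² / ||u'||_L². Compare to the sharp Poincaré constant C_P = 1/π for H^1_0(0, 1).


||u||_L² / ||u'||_L² = 1/(2*π) < C_P = 1/π.

u(x) = 3/4·sin(2*π·x), so u'(x) = 3*π*cos(2*π*x)/2.
Writing u(x) = A·sin(kπx/L) with A = 3/4 and k = 2, use ∫_0^L sin²(kπx/L) dx = L/2 and ∫_0^L cos²(kπx/L) dx = L/2.
u² = 9/16·sin²(2*π·x) and (u')² = 9*π^2/4·cos²(2*π·x), and each of sin², cos² integrates to L/2 = 1/2 over (0, 1).
∫_0^1 u² dx = 9/32, so ||u||_L² = 3*sqrt(2)/8.
∫_0^1 (u')² dx = 9*π^2/8, so ||u'||_L² = 3*sqrt(2)*π/4.
Ratio ||u||_L² / ||u'||_L² = 1/(2*π).
Sharp Poincaré constant on H^1_0(0, 1) is C_P = L/π = 1/π, achieved by sin(π·x).
This is the k = 2 harmonic; the ratio L/(kπ) is strictly less than C_P = L/π, consistent with the sharp inequality ||u||_L² ≤ C_P ||u'||_L².


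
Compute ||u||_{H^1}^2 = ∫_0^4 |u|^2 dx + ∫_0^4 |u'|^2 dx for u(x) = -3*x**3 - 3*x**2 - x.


||u||_{H^1}^2 = 6466244/105

The H^1 norm (squared) on an interval (0, L) is
  ||u||_{H^1}^2 = ∫_0^L u(x)^2 dx + ∫_0^L u'(x)^2 dx.
Compute u'(x) = -9*x**2 - 6*x - 1.
Then u(x)^2 = 9*x**6 + 18*x**5 + 15*x**4 + 6*x**3 + x**2 and u'(x)^2 = 81*x**4 + 108*x**3 + 54*x**2 + 12*x + 1.
Integrate each monomial from 0 to 4 using ∫_0^4 c·x^n dx = c·4^(n+1)/(n+1):
  ∫_0^4 u(x)^2 dx = ∫_0^4 (9*x^6 + 18*x^5 + 15*x^4 + 6*x^3 + x^2) dx. Term by term:
    ∫_0^4 9*x^6 dx = 147456/7;  ∫_0^4 18*x^5 dx = 12288;  ∫_0^4 15*x^4 dx = 3072;
    ∫_0^4 6*x^3 dx = 384;  ∫_0^4 x^2 dx = 64/3.
  Sum: 147456/7 + 12288 + 3072 + 384 + 64/3 = 773440/21.
  ∫_0^4 u'(x)^2 dx = ∫_0^4 (81*x^4 + 108*x^3 + 54*x^2 + 12*x + 1) dx. Term by term:
    ∫_0^4 81*x^4 dx = 82944/5;  ∫_0^4 108*x^3 dx = 6912;  ∫_0^4 54*x^2 dx = 1152;
    ∫_0^4 12*x dx = 96;  ∫_0^4 1 dx = 4.
  Sum: 82944/5 + 6912 + 1152 + 96 + 4 = 123764/5.
Adding: ||u||_{H^1}^2 = 773440/21 + 123764/5 = 6466244/105.


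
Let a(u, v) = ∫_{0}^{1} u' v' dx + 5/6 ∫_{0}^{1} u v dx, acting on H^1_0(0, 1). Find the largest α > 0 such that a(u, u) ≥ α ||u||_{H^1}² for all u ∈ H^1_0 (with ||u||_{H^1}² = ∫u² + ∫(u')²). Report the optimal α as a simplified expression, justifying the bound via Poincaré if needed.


α = (5/6 + π^2)/(1 + π^2)

Coercivity of a(·,·) on H^1_0(0, 1) means a(u, u) ≥ α ||u||_{H^1}² for every u ∈ H^1_0.
The interval has length L = 1, and Poincaré/coercivity depend only on L. Here a(u, u) = ∫(u')² + (5/6)·∫u².
Here 0 < c = 5/6 < 1. The condition a(u,u) ≥ α||u||_{H^1}² reads (1−α)∫(u')² ≥ (α−c)∫u². Any admissible α is ≤ 1 (rapidly oscillating u have ∫u²/∫(u')² → 0), and α = 1 would force 0 ≥ (1−c)∫u², impossible since c < 1; so 1−α > 0. By the sharp Poincaré inequality on H^1_0 of an interval of length L, ∫(u')² ≥ (π/L)²∫u² with equality for the first sine mode sin(π(x−x₀)/L) (x₀ the left endpoint), so the inequality holds for all u iff (1−α)(π/L)² ≥ α − c, i.e. α ≤ ((π/L)² + c)/((π/L)² + 1) = (1 + c(L/π)²)/(1 + (L/π)²). With (π/L)² = π^2 and c = 5/6, the largest admissible constant is α = ((π/L)² + c)/((π/L)² + 1).
Simplifying, α = (5/6 + π^2)/(1 + π^2).


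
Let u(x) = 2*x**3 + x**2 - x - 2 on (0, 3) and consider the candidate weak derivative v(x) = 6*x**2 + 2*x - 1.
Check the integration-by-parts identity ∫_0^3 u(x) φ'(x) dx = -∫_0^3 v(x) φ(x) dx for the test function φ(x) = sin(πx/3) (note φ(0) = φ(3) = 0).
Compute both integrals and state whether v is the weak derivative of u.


LHS = -174/π + 648/π^3, RHS = -174/π + 648/π^3. Yes, v = u' weakly.

u(x) = 2*x**3 + x**2 - x - 2, classical derivative u'(x) = 6*x**2 + 2*x - 1.
φ(x) = sin(πx/3), so φ'(x) = π*cos(π*x/3)/3.
Note φ(0) = φ(3) = 0, so the boundary term u·φ vanishes.
LHS = ∫_0^3 u(x) φ'(x) dx = ∫_0^3 (2*π*x^3*cos(π*x/3)/3 + π*x^2*cos(π*x/3)/3 - π*x*cos(π*x/3)/3 - 2*π*cos(π*x/3)/3) dx. Term by term:
  ∫_0^3 -2*π*cos(π*x/3)/3 dx = 0;  ∫_0^3 -π*x*cos(π*x/3)/3 dx = 6/π;  ∫_0^3 π*x^2*cos(π*x/3)/3 dx = -18/π;
  ∫_0^3 2*π*x^3*cos(π*x/3)/3 dx = -162/π + 648/π^3.
Sum: 0 + 6/π − 18/π + -162/π + 648/π^3 = -174/π + 648/π^3.
So LHS = -174/π + 648/π^3.
∫_0^3 v(x) φ(x) dx = ∫_0^3 (6*x^2*sin(π*x/3) + 2*x*sin(π*x/3) - sin(π*x/3)) dx. Term by term:
  ∫_0^3 -sin(π*x/3) dx = -6/π;  ∫_0^3 2*x*sin(π*x/3) dx = 18/π;  ∫_0^3 6*x^2*sin(π*x/3) dx = -648/π^3 + 162/π.
Sum: -6/π + 18/π + -648/π^3 + 162/π = -648/π^3 + 174/π.
So RHS = -∫_0^3 v(x) φ(x) dx = -174/π + 648/π^3.
LHS = RHS, so the identity holds for this test φ.
Moreover u is smooth here and v(x) = u'(x) = 6*x**2 + 2*x - 1 pointwise, so the identity holds for every test function. Hence v is the weak derivative of u.
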